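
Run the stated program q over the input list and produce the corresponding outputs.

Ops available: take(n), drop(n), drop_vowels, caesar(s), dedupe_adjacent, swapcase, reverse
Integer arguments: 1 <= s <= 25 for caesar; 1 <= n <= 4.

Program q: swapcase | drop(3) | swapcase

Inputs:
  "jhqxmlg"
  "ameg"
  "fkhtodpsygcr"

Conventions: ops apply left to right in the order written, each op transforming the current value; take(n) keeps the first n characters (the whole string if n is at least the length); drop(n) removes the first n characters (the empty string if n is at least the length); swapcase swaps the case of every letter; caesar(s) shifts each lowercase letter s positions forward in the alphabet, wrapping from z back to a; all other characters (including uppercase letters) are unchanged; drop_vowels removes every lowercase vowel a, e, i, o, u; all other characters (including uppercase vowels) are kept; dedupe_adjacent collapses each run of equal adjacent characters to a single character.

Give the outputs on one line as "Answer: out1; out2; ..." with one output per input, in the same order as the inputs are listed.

Execution, op by op:
  "jhqxmlg" -> "JHQXMLG" -> "XMLG" -> "xmlg"
  "ameg" -> "AMEG" -> "G" -> "g"
  "fkhtodpsygcr" -> "FKHTODPSYGCR" -> "TODPSYGCR" -> "todpsygcr"

"xmlg"; "g"; "todpsygcr"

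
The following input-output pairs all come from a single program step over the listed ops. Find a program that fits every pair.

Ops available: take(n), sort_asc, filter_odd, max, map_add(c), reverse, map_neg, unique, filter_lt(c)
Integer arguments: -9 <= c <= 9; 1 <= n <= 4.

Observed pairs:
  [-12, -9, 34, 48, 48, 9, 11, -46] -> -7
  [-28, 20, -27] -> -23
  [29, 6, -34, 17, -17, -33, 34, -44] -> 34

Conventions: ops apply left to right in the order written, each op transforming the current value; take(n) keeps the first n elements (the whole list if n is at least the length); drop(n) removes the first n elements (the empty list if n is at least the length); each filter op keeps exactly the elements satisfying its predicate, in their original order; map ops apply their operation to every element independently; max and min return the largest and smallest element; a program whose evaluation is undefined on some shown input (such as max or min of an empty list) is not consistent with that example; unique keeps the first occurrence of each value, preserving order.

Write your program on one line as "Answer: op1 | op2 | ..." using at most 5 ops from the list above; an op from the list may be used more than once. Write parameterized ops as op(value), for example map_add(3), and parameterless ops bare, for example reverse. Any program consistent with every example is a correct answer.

map_add(5) | unique | take(1) | max

Check, running the answer program on each example:
  [-12, -9, 34, 48, 48, 9, 11, -46] -> [-7, -4, 39, 53, 53, 14, 16, -41] -> [-7, -4, 39, 53, 14, 16, -41] -> [-7] -> -7
  [-28, 20, -27] -> [-23, 25, -22] -> [-23, 25, -22] -> [-23] -> -23
  [29, 6, -34, 17, -17, -33, 34, -44] -> [34, 11, -29, 22, -12, -28, 39, -39] -> [34, 11, -29, 22, -12, -28, 39, -39] -> [34] -> 34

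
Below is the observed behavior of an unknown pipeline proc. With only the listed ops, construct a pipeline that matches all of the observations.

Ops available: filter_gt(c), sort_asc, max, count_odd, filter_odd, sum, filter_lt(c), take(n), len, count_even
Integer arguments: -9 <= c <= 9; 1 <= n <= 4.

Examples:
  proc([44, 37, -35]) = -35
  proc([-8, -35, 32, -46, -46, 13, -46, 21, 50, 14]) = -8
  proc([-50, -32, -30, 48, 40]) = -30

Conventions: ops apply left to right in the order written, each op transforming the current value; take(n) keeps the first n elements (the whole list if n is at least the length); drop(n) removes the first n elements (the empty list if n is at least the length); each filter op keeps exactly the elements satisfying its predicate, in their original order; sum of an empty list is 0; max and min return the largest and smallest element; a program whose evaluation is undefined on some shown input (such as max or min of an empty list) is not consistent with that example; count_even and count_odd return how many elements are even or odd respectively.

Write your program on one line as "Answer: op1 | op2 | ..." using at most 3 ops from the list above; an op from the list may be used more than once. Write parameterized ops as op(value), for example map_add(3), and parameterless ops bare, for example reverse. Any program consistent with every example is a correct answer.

filter_lt(-7) | max

Check, running the answer program on each example:
  [44, 37, -35] -> [-35] -> -35
  [-8, -35, 32, -46, -46, 13, -46, 21, 50, 14] -> [-8, -35, -46, -46, -46] -> -8
  [-50, -32, -30, 48, 40] -> [-50, -32, -30] -> -30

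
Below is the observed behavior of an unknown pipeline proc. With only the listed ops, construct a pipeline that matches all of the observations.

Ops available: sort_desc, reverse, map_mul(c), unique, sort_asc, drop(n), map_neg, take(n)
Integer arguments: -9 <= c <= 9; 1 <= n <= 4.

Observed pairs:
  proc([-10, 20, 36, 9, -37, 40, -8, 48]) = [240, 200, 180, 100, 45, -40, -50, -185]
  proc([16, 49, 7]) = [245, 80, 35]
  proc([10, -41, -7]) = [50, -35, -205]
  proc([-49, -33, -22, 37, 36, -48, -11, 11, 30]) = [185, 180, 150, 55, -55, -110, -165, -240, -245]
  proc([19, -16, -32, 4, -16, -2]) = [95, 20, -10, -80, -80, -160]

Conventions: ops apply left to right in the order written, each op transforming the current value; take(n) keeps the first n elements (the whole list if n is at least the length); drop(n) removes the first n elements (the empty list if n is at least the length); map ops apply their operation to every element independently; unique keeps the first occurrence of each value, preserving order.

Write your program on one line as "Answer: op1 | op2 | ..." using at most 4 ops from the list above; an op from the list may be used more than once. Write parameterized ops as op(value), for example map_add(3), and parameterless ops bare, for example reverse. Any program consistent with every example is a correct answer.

map_mul(5) | sort_asc | reverse

Check, running the answer program on each example:
  [-10, 20, 36, 9, -37, 40, -8, 48] -> [-50, 100, 180, 45, -185, 200, -40, 240] -> [-185, -50, -40, 45, 100, 180, 200, 240] -> [240, 200, 180, 100, 45, -40, -50, -185]
  [16, 49, 7] -> [80, 245, 35] -> [35, 80, 245] -> [245, 80, 35]
  [10, -41, -7] -> [50, -205, -35] -> [-205, -35, 50] -> [50, -35, -205]
  [-49, -33, -22, 37, 36, -48, -11, 11, 30] -> [-245, -165, -110, 185, 180, -240, -55, 55, 150] -> [-245, -240, -165, -110, -55, 55, 150, 180, 185] -> [185, 180, 150, 55, -55, -110, -165, -240, -245]
  [19, -16, -32, 4, -16, -2] -> [95, -80, -160, 20, -80, -10] -> [-160, -80, -80, -10, 20, 95] -> [95, 20, -10, -80, -80, -160]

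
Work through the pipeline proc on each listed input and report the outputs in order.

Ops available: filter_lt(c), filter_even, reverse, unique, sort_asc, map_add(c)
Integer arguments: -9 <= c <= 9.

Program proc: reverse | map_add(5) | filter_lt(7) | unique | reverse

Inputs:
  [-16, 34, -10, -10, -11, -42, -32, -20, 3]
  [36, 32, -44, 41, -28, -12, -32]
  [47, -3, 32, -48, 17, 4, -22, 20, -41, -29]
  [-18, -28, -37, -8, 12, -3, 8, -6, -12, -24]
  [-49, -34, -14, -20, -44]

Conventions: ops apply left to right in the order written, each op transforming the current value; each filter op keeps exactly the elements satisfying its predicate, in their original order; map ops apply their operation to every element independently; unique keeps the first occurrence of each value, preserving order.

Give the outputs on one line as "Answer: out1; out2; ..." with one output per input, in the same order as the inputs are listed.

Execution, op by op:
  [-16, 34, -10, -10, -11, -42, -32, -20, 3] -> [3, -20, -32, -42, -11, -10, -10, 34, -16] -> [8, -15, -27, -37, -6, -5, -5, 39, -11] -> [-15, -27, -37, -6, -5, -5, -11] -> [-15, -27, -37, -6, -5, -11] -> [-11, -5, -6, -37, -27, -15]
  [36, 32, -44, 41, -28, -12, -32] -> [-32, -12, -28, 41, -44, 32, 36] -> [-27, -7, -23, 46, -39, 37, 41] -> [-27, -7, -23, -39] -> [-27, -7, -23, -39] -> [-39, -23, -7, -27]
  [47, -3, 32, -48, 17, 4, -22, 20, -41, -29] -> [-29, -41, 20, -22, 4, 17, -48, 32, -3, 47] -> [-24, -36, 25, -17, 9, 22, -43, 37, 2, 52] -> [-24, -36, -17, -43, 2] -> [-24, -36, -17, -43, 2] -> [2, -43, -17, -36, -24]
  [-18, -28, -37, -8, 12, -3, 8, -6, -12, -24] -> [-24, -12, -6, 8, -3, 12, -8, -37, -28, -18] -> [-19, -7, -1, 13, 2, 17, -3, -32, -23, -13] -> [-19, -7, -1, 2, -3, -32, -23, -13] -> [-19, -7, -1, 2, -3, -32, -23, -13] -> [-13, -23, -32, -3, 2, -1, -7, -19]
  [-49, -34, -14, -20, -44] -> [-44, -20, -14, -34, -49] -> [-39, -15, -9, -29, -44] -> [-39, -15, -9, -29, -44] -> [-39, -15, -9, -29, -44] -> [-44, -29, -9, -15, -39]

[-11, -5, -6, -37, -27, -15]; [-39, -23, -7, -27]; [2, -43, -17, -36, -24]; [-13, -23, -32, -3, 2, -1, -7, -19]; [-44, -29, -9, -15, -39]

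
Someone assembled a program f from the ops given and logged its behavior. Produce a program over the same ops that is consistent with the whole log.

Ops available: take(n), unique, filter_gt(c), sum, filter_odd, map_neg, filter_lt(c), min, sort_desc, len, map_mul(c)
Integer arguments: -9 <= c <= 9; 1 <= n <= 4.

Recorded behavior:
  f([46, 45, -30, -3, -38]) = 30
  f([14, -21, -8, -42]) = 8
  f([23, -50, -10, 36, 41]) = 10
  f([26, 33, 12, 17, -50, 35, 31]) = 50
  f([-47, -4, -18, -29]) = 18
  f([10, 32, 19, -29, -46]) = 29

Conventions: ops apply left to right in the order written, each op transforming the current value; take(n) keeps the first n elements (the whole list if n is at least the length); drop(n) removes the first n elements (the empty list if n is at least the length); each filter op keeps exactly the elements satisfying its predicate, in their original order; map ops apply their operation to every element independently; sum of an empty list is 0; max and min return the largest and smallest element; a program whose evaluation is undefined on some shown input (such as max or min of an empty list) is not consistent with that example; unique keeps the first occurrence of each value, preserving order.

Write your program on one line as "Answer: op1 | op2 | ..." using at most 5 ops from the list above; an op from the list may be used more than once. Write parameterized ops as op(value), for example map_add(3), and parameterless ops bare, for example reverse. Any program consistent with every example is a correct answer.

sort_desc | filter_lt(-5) | map_neg | min

Check, running the answer program on each example:
  [46, 45, -30, -3, -38] -> [46, 45, -3, -30, -38] -> [-30, -38] -> [30, 38] -> 30
  [14, -21, -8, -42] -> [14, -8, -21, -42] -> [-8, -21, -42] -> [8, 21, 42] -> 8
  [23, -50, -10, 36, 41] -> [41, 36, 23, -10, -50] -> [-10, -50] -> [10, 50] -> 10
  [26, 33, 12, 17, -50, 35, 31] -> [35, 33, 31, 26, 17, 12, -50] -> [-50] -> [50] -> 50
  [-47, -4, -18, -29] -> [-4, -18, -29, -47] -> [-18, -29, -47] -> [18, 29, 47] -> 18
  [10, 32, 19, -29, -46] -> [32, 19, 10, -29, -46] -> [-29, -46] -> [29, 46] -> 29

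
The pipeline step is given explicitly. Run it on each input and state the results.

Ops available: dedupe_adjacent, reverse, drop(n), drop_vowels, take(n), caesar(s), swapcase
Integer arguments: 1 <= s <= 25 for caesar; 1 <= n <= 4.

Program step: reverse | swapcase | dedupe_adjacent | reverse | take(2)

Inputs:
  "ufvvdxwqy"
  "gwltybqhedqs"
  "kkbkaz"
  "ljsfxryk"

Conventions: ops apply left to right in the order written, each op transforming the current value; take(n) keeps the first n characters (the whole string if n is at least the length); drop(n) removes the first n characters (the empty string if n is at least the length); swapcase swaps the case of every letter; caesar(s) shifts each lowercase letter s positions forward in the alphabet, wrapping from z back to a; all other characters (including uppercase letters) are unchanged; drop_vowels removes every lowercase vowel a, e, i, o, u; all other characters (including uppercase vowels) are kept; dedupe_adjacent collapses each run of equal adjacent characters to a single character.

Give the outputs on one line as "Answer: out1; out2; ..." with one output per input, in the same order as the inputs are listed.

"UF"; "GW"; "KB"; "LJ"

Execution, op by op:
  "ufvvdxwqy" -> "yqwxdvvfu" -> "YQWXDVVFU" -> "YQWXDVFU" -> "UFVDXWQY" -> "UF"
  "gwltybqhedqs" -> "sqdehqbytlwg" -> "SQDEHQBYTLWG" -> "SQDEHQBYTLWG" -> "GWLTYBQHEDQS" -> "GW"
  "kkbkaz" -> "zakbkk" -> "ZAKBKK" -> "ZAKBK" -> "KBKAZ" -> "KB"
  "ljsfxryk" -> "kyrxfsjl" -> "KYRXFSJL" -> "KYRXFSJL" -> "LJSFXRYK" -> "LJ"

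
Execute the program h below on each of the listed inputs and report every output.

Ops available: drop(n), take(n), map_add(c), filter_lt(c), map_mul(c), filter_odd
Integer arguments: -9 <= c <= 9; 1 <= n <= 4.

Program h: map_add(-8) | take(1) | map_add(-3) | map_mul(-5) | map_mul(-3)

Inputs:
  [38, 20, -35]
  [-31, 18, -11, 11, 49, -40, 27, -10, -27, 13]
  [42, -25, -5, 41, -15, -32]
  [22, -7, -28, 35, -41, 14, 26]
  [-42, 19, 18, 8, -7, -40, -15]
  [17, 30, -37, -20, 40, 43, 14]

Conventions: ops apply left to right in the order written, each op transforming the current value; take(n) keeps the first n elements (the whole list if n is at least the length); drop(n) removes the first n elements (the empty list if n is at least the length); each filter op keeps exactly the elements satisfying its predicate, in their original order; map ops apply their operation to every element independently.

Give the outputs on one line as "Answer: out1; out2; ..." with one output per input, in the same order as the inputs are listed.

Execution, op by op:
  [38, 20, -35] -> [30, 12, -43] -> [30] -> [27] -> [-135] -> [405]
  [-31, 18, -11, 11, 49, -40, 27, -10, -27, 13] -> [-39, 10, -19, 3, 41, -48, 19, -18, -35, 5] -> [-39] -> [-42] -> [210] -> [-630]
  [42, -25, -5, 41, -15, -32] -> [34, -33, -13, 33, -23, -40] -> [34] -> [31] -> [-155] -> [465]
  [22, -7, -28, 35, -41, 14, 26] -> [14, -15, -36, 27, -49, 6, 18] -> [14] -> [11] -> [-55] -> [165]
  [-42, 19, 18, 8, -7, -40, -15] -> [-50, 11, 10, 0, -15, -48, -23] -> [-50] -> [-53] -> [265] -> [-795]
  [17, 30, -37, -20, 40, 43, 14] -> [9, 22, -45, -28, 32, 35, 6] -> [9] -> [6] -> [-30] -> [90]

[405]; [-630]; [465]; [165]; [-795]; [90]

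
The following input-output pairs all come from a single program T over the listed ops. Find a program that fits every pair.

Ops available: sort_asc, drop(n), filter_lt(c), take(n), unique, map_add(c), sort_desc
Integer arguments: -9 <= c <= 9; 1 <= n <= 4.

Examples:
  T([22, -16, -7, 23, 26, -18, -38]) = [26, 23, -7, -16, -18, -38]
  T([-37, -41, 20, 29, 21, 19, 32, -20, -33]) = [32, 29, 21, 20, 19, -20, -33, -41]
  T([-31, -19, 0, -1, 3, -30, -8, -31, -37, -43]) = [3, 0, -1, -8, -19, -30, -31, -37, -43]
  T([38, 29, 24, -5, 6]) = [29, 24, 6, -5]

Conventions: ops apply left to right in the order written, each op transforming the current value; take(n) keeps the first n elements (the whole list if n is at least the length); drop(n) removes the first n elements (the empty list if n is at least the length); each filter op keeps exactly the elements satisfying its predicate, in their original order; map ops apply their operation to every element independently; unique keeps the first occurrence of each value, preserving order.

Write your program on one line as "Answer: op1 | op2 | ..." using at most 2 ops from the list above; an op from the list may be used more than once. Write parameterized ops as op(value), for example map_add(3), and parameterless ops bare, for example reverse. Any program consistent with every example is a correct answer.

drop(1) | sort_desc

Check, running the answer program on each example:
  [22, -16, -7, 23, 26, -18, -38] -> [-16, -7, 23, 26, -18, -38] -> [26, 23, -7, -16, -18, -38]
  [-37, -41, 20, 29, 21, 19, 32, -20, -33] -> [-41, 20, 29, 21, 19, 32, -20, -33] -> [32, 29, 21, 20, 19, -20, -33, -41]
  [-31, -19, 0, -1, 3, -30, -8, -31, -37, -43] -> [-19, 0, -1, 3, -30, -8, -31, -37, -43] -> [3, 0, -1, -8, -19, -30, -31, -37, -43]
  [38, 29, 24, -5, 6] -> [29, 24, -5, 6] -> [29, 24, 6, -5]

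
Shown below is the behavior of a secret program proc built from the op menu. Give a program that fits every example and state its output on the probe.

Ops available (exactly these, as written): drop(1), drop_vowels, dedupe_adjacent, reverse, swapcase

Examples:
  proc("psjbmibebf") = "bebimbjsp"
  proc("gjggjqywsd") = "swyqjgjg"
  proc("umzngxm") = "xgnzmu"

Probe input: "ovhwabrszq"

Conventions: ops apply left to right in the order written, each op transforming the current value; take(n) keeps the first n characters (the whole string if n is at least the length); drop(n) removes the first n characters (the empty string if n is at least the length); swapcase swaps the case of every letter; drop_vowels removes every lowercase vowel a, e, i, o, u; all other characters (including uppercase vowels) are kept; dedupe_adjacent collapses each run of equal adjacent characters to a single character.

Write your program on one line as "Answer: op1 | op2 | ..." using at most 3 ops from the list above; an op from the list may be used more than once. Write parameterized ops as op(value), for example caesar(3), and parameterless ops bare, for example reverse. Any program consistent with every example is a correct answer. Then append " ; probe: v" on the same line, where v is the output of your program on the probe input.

dedupe_adjacent | reverse | drop(1) ; probe: "zsrbawhvo"

Check, running the answer program on each example:
  "psjbmibebf" -> "psjbmibebf" -> "fbebimbjsp" -> "bebimbjsp"
  "gjggjqywsd" -> "gjgjqywsd" -> "dswyqjgjg" -> "swyqjgjg"
  "umzngxm" -> "umzngxm" -> "mxgnzmu" -> "xgnzmu"
  probe: "ovhwabrszq" -> "ovhwabrszq" -> "qzsrbawhvo" -> "zsrbawhvo"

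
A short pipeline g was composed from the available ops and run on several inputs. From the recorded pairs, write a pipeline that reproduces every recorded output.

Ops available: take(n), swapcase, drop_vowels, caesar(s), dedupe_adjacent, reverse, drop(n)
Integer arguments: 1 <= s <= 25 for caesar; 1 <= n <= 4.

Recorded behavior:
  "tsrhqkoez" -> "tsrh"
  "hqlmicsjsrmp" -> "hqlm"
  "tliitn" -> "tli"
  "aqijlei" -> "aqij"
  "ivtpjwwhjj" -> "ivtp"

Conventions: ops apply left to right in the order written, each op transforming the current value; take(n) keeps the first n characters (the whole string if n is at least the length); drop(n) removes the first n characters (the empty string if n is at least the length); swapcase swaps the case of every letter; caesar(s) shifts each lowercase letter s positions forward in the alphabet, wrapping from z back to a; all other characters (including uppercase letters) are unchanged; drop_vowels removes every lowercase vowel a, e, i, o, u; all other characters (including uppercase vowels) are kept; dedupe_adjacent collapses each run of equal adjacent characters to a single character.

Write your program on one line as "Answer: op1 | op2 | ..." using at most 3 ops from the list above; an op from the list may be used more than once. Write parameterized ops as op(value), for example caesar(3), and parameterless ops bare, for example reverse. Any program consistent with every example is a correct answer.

take(4) | dedupe_adjacent

Check, running the answer program on each example:
  "tsrhqkoez" -> "tsrh" -> "tsrh"
  "hqlmicsjsrmp" -> "hqlm" -> "hqlm"
  "tliitn" -> "tlii" -> "tli"
  "aqijlei" -> "aqij" -> "aqij"
  "ivtpjwwhjj" -> "ivtp" -> "ivtp"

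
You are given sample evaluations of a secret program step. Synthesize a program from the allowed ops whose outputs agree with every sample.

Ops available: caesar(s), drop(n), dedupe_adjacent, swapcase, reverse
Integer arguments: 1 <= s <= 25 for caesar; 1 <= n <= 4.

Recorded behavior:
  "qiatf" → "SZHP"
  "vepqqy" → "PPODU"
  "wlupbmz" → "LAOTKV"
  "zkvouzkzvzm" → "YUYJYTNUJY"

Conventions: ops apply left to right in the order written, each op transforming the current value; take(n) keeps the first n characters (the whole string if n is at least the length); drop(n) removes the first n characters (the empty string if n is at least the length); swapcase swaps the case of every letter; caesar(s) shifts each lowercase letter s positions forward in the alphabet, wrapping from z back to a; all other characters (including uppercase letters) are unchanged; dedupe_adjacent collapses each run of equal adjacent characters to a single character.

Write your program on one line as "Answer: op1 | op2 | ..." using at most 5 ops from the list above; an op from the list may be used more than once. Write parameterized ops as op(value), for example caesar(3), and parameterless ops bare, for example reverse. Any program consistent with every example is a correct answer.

caesar(25) | swapcase | reverse | drop(1)

Check, running the answer program on each example:
  "qiatf" -> "phzse" -> "PHZSE" -> "ESZHP" -> "SZHP"
  "vepqqy" -> "udoppx" -> "UDOPPX" -> "XPPODU" -> "PPODU"
  "wlupbmz" -> "vktoaly" -> "VKTOALY" -> "YLAOTKV" -> "LAOTKV"
  "zkvouzkzvzm" -> "yjuntyjyuyl" -> "YJUNTYJYUYL" -> "LYUYJYTNUJY" -> "YUYJYTNUJY"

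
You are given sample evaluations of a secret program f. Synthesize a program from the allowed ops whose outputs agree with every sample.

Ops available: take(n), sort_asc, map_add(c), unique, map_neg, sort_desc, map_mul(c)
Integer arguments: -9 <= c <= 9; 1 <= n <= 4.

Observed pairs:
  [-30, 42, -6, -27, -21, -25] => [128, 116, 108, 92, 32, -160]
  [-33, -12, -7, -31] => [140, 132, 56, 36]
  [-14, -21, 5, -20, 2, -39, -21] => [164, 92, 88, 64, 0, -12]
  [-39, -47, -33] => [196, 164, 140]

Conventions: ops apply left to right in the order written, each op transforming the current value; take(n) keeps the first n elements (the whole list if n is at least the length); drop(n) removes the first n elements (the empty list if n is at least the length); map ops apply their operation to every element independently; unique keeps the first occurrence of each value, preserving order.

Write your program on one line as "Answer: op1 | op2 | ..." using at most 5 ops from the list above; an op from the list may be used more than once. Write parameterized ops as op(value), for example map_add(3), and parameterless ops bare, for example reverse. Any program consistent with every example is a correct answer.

map_mul(4) | map_neg | unique | sort_desc | map_add(8)

Check, running the answer program on each example:
  [-30, 42, -6, -27, -21, -25] -> [-120, 168, -24, -108, -84, -100] -> [120, -168, 24, 108, 84, 100] -> [120, -168, 24, 108, 84, 100] -> [120, 108, 100, 84, 24, -168] -> [128, 116, 108, 92, 32, -160]
  [-33, -12, -7, -31] -> [-132, -48, -28, -124] -> [132, 48, 28, 124] -> [132, 48, 28, 124] -> [132, 124, 48, 28] -> [140, 132, 56, 36]
  [-14, -21, 5, -20, 2, -39, -21] -> [-56, -84, 20, -80, 8, -156, -84] -> [56, 84, -20, 80, -8, 156, 84] -> [56, 84, -20, 80, -8, 156] -> [156, 84, 80, 56, -8, -20] -> [164, 92, 88, 64, 0, -12]
  [-39, -47, -33] -> [-156, -188, -132] -> [156, 188, 132] -> [156, 188, 132] -> [188, 156, 132] -> [196, 164, 140]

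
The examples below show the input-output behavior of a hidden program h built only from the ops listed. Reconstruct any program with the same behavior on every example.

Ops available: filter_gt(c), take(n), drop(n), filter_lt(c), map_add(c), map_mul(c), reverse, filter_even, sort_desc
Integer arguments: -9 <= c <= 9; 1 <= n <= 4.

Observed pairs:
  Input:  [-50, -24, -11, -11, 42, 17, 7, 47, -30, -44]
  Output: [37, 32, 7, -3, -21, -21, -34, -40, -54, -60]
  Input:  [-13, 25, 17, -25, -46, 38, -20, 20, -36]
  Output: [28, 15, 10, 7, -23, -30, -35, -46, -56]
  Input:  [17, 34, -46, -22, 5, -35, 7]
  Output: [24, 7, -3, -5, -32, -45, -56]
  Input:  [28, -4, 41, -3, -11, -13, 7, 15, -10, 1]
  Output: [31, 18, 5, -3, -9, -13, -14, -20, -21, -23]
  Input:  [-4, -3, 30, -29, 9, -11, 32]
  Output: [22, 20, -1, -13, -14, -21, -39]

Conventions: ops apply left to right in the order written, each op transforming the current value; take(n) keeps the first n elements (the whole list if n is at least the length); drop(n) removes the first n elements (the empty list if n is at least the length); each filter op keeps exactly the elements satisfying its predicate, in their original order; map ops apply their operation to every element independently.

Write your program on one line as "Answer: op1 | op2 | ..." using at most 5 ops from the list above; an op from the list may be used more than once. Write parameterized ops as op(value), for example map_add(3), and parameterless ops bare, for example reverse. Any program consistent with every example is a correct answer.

reverse | map_add(-4) | sort_desc | map_add(-6)

Check, running the answer program on each example:
  [-50, -24, -11, -11, 42, 17, 7, 47, -30, -44] -> [-44, -30, 47, 7, 17, 42, -11, -11, -24, -50] -> [-48, -34, 43, 3, 13, 38, -15, -15, -28, -54] -> [43, 38, 13, 3, -15, -15, -28, -34, -48, -54] -> [37, 32, 7, -3, -21, -21, -34, -40, -54, -60]
  [-13, 25, 17, -25, -46, 38, -20, 20, -36] -> [-36, 20, -20, 38, -46, -25, 17, 25, -13] -> [-40, 16, -24, 34, -50, -29, 13, 21, -17] -> [34, 21, 16, 13, -17, -24, -29, -40, -50] -> [28, 15, 10, 7, -23, -30, -35, -46, -56]
  [17, 34, -46, -22, 5, -35, 7] -> [7, -35, 5, -22, -46, 34, 17] -> [3, -39, 1, -26, -50, 30, 13] -> [30, 13, 3, 1, -26, -39, -50] -> [24, 7, -3, -5, -32, -45, -56]
  [28, -4, 41, -3, -11, -13, 7, 15, -10, 1] -> [1, -10, 15, 7, -13, -11, -3, 41, -4, 28] -> [-3, -14, 11, 3, -17, -15, -7, 37, -8, 24] -> [37, 24, 11, 3, -3, -7, -8, -14, -15, -17] -> [31, 18, 5, -3, -9, -13, -14, -20, -21, -23]
  [-4, -3, 30, -29, 9, -11, 32] -> [32, -11, 9, -29, 30, -3, -4] -> [28, -15, 5, -33, 26, -7, -8] -> [28, 26, 5, -7, -8, -15, -33] -> [22, 20, -1, -13, -14, -21, -39]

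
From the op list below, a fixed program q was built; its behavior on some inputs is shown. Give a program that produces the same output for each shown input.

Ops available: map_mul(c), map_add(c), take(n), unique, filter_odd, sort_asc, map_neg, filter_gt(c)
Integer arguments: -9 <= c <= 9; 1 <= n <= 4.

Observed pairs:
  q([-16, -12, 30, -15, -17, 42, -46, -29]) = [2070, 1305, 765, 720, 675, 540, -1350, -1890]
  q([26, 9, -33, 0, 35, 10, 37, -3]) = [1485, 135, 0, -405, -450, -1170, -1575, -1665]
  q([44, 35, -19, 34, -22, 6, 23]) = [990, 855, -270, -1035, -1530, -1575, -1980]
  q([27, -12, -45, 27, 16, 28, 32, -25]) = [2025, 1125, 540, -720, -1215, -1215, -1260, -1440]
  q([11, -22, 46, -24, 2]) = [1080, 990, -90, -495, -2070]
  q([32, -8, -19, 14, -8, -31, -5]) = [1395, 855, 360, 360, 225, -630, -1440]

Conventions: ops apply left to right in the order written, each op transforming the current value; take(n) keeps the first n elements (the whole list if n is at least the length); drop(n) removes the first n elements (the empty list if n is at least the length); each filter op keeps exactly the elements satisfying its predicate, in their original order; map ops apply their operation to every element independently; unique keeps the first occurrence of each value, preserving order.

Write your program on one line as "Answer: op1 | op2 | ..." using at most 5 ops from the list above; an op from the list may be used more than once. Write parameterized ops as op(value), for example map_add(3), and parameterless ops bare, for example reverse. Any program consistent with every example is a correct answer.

map_mul(-3) | map_mul(-5) | sort_asc | map_neg | map_mul(3)

Check, running the answer program on each example:
  [-16, -12, 30, -15, -17, 42, -46, -29] -> [48, 36, -90, 45, 51, -126, 138, 87] -> [-240, -180, 450, -225, -255, 630, -690, -435] -> [-690, -435, -255, -240, -225, -180, 450, 630] -> [690, 435, 255, 240, 225, 180, -450, -630] -> [2070, 1305, 765, 720, 675, 540, -1350, -1890]
  [26, 9, -33, 0, 35, 10, 37, -3] -> [-78, -27, 99, 0, -105, -30, -111, 9] -> [390, 135, -495, 0, 525, 150, 555, -45] -> [-495, -45, 0, 135, 150, 390, 525, 555] -> [495, 45, 0, -135, -150, -390, -525, -555] -> [1485, 135, 0, -405, -450, -1170, -1575, -1665]
  [44, 35, -19, 34, -22, 6, 23] -> [-132, -105, 57, -102, 66, -18, -69] -> [660, 525, -285, 510, -330, 90, 345] -> [-330, -285, 90, 345, 510, 525, 660] -> [330, 285, -90, -345, -510, -525, -660] -> [990, 855, -270, -1035, -1530, -1575, -1980]
  [27, -12, -45, 27, 16, 28, 32, -25] -> [-81, 36, 135, -81, -48, -84, -96, 75] -> [405, -180, -675, 405, 240, 420, 480, -375] -> [-675, -375, -180, 240, 405, 405, 420, 480] -> [675, 375, 180, -240, -405, -405, -420, -480] -> [2025, 1125, 540, -720, -1215, -1215, -1260, -1440]
  [11, -22, 46, -24, 2] -> [-33, 66, -138, 72, -6] -> [165, -330, 690, -360, 30] -> [-360, -330, 30, 165, 690] -> [360, 330, -30, -165, -690] -> [1080, 990, -90, -495, -2070]
  [32, -8, -19, 14, -8, -31, -5] -> [-96, 24, 57, -42, 24, 93, 15] -> [480, -120, -285, 210, -120, -465, -75] -> [-465, -285, -120, -120, -75, 210, 480] -> [465, 285, 120, 120, 75, -210, -480] -> [1395, 855, 360, 360, 225, -630, -1440]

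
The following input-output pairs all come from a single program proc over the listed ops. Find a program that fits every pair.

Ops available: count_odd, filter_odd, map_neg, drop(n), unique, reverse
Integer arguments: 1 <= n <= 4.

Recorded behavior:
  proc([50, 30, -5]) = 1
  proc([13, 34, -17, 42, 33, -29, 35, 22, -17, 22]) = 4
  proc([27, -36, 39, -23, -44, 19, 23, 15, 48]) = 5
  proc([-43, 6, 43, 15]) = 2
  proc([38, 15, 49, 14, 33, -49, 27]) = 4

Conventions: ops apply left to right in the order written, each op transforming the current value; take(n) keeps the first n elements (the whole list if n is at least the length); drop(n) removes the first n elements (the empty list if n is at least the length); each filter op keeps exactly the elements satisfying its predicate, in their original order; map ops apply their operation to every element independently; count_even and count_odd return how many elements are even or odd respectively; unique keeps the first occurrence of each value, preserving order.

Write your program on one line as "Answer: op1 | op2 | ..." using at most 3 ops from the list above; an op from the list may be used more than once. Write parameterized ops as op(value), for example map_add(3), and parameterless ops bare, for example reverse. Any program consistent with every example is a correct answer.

unique | drop(2) | count_odd

Check, running the answer program on each example:
  [50, 30, -5] -> [50, 30, -5] -> [-5] -> 1
  [13, 34, -17, 42, 33, -29, 35, 22, -17, 22] -> [13, 34, -17, 42, 33, -29, 35, 22] -> [-17, 42, 33, -29, 35, 22] -> 4
  [27, -36, 39, -23, -44, 19, 23, 15, 48] -> [27, -36, 39, -23, -44, 19, 23, 15, 48] -> [39, -23, -44, 19, 23, 15, 48] -> 5
  [-43, 6, 43, 15] -> [-43, 6, 43, 15] -> [43, 15] -> 2
  [38, 15, 49, 14, 33, -49, 27] -> [38, 15, 49, 14, 33, -49, 27] -> [49, 14, 33, -49, 27] -> 4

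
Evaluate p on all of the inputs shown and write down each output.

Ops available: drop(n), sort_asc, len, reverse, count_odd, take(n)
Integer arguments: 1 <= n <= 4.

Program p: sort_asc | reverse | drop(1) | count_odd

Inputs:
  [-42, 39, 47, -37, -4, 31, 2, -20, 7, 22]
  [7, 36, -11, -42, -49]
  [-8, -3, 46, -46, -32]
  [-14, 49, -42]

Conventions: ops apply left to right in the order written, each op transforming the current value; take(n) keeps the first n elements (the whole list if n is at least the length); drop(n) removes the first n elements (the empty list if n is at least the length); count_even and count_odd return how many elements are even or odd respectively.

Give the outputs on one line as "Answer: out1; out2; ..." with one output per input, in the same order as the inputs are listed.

4; 3; 1; 0

Execution, op by op:
  [-42, 39, 47, -37, -4, 31, 2, -20, 7, 22] -> [-42, -37, -20, -4, 2, 7, 22, 31, 39, 47] -> [47, 39, 31, 22, 7, 2, -4, -20, -37, -42] -> [39, 31, 22, 7, 2, -4, -20, -37, -42] -> 4
  [7, 36, -11, -42, -49] -> [-49, -42, -11, 7, 36] -> [36, 7, -11, -42, -49] -> [7, -11, -42, -49] -> 3
  [-8, -3, 46, -46, -32] -> [-46, -32, -8, -3, 46] -> [46, -3, -8, -32, -46] -> [-3, -8, -32, -46] -> 1
  [-14, 49, -42] -> [-42, -14, 49] -> [49, -14, -42] -> [-14, -42] -> 0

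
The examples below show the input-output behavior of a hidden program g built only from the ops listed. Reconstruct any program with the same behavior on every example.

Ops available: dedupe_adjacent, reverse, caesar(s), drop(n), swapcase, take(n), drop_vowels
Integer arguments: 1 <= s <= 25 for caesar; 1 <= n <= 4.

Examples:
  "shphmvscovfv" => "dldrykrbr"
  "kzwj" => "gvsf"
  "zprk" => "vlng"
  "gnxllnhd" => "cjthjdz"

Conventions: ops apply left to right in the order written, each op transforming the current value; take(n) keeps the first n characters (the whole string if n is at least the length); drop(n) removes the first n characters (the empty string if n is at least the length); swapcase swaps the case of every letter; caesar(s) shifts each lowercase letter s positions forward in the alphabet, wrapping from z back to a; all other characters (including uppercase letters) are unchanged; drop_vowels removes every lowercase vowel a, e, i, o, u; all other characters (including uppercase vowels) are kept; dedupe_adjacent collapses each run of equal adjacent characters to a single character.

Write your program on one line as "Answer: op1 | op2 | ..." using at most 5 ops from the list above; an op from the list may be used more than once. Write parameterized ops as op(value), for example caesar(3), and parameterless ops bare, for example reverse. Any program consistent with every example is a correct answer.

dedupe_adjacent | caesar(1) | caesar(21) | drop_vowels

Check, running the answer program on each example:
  "shphmvscovfv" -> "shphmvscovfv" -> "tiqinwtdpwgw" -> "odldiroykrbr" -> "dldrykrbr"
  "kzwj" -> "kzwj" -> "laxk" -> "gvsf" -> "gvsf"
  "zprk" -> "zprk" -> "aqsl" -> "vlng" -> "vlng"
  "gnxllnhd" -> "gnxlnhd" -> "hoymoie" -> "cjthjdz" -> "cjthjdz"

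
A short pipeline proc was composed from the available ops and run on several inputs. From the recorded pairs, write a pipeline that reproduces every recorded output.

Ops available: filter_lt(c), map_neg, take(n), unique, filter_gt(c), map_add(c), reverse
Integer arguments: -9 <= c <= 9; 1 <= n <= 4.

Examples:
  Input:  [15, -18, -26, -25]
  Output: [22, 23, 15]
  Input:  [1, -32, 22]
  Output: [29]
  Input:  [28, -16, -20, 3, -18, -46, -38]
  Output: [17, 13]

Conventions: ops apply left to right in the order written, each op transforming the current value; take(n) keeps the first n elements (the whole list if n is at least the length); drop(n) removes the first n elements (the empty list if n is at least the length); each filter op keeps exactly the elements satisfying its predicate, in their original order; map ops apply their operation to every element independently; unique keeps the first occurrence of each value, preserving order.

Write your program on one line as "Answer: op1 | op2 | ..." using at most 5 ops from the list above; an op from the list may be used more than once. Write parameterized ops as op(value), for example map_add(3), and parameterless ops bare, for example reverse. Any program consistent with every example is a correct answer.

take(4) | filter_lt(1) | map_neg | reverse | map_add(-3)

Check, running the answer program on each example:
  [15, -18, -26, -25] -> [15, -18, -26, -25] -> [-18, -26, -25] -> [18, 26, 25] -> [25, 26, 18] -> [22, 23, 15]
  [1, -32, 22] -> [1, -32, 22] -> [-32] -> [32] -> [32] -> [29]
  [28, -16, -20, 3, -18, -46, -38] -> [28, -16, -20, 3] -> [-16, -20] -> [16, 20] -> [20, 16] -> [17, 13]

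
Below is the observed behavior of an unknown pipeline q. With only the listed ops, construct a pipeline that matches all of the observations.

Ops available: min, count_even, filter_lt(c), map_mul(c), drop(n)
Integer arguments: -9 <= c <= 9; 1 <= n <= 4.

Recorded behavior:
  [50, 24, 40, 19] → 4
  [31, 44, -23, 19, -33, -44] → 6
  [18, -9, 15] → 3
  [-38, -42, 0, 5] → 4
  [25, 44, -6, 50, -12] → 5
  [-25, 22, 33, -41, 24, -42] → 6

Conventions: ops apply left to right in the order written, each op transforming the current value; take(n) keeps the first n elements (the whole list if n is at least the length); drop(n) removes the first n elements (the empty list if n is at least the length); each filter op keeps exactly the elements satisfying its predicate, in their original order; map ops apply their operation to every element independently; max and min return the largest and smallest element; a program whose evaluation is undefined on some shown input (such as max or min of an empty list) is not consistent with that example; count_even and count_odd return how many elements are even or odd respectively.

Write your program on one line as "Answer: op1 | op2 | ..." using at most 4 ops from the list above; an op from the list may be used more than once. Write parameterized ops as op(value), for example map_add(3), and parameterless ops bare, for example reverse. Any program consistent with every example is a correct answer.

map_mul(7) | map_mul(-2) | map_mul(9) | count_even

Check, running the answer program on each example:
  [50, 24, 40, 19] -> [350, 168, 280, 133] -> [-700, -336, -560, -266] -> [-6300, -3024, -5040, -2394] -> 4
  [31, 44, -23, 19, -33, -44] -> [217, 308, -161, 133, -231, -308] -> [-434, -616, 322, -266, 462, 616] -> [-3906, -5544, 2898, -2394, 4158, 5544] -> 6
  [18, -9, 15] -> [126, -63, 105] -> [-252, 126, -210] -> [-2268, 1134, -1890] -> 3
  [-38, -42, 0, 5] -> [-266, -294, 0, 35] -> [532, 588, 0, -70] -> [4788, 5292, 0, -630] -> 4
  [25, 44, -6, 50, -12] -> [175, 308, -42, 350, -84] -> [-350, -616, 84, -700, 168] -> [-3150, -5544, 756, -6300, 1512] -> 5
  [-25, 22, 33, -41, 24, -42] -> [-175, 154, 231, -287, 168, -294] -> [350, -308, -462, 574, -336, 588] -> [3150, -2772, -4158, 5166, -3024, 5292] -> 6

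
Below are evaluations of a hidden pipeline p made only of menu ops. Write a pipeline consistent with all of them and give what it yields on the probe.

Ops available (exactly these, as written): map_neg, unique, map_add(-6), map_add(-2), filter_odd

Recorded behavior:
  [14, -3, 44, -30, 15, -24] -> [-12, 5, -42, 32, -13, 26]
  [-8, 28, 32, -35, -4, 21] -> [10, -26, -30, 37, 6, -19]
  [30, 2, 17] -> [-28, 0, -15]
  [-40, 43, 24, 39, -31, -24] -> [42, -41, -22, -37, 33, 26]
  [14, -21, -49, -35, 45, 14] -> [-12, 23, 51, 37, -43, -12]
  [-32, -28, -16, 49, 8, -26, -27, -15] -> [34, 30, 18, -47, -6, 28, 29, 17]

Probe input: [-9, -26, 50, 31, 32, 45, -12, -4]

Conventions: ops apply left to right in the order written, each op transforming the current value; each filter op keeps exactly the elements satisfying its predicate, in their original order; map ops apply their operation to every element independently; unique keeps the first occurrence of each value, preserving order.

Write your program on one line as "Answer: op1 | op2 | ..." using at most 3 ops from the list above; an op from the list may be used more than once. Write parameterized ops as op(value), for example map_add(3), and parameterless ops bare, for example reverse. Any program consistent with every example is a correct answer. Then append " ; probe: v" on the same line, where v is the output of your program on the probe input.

map_add(-2) | map_neg ; probe: [11, 28, -48, -29, -30, -43, 14, 6]

Check, running the answer program on each example:
  [14, -3, 44, -30, 15, -24] -> [12, -5, 42, -32, 13, -26] -> [-12, 5, -42, 32, -13, 26]
  [-8, 28, 32, -35, -4, 21] -> [-10, 26, 30, -37, -6, 19] -> [10, -26, -30, 37, 6, -19]
  [30, 2, 17] -> [28, 0, 15] -> [-28, 0, -15]
  [-40, 43, 24, 39, -31, -24] -> [-42, 41, 22, 37, -33, -26] -> [42, -41, -22, -37, 33, 26]
  [14, -21, -49, -35, 45, 14] -> [12, -23, -51, -37, 43, 12] -> [-12, 23, 51, 37, -43, -12]
  [-32, -28, -16, 49, 8, -26, -27, -15] -> [-34, -30, -18, 47, 6, -28, -29, -17] -> [34, 30, 18, -47, -6, 28, 29, 17]
  probe: [-9, -26, 50, 31, 32, 45, -12, -4] -> [-11, -28, 48, 29, 30, 43, -14, -6] -> [11, 28, -48, -29, -30, -43, 14, 6]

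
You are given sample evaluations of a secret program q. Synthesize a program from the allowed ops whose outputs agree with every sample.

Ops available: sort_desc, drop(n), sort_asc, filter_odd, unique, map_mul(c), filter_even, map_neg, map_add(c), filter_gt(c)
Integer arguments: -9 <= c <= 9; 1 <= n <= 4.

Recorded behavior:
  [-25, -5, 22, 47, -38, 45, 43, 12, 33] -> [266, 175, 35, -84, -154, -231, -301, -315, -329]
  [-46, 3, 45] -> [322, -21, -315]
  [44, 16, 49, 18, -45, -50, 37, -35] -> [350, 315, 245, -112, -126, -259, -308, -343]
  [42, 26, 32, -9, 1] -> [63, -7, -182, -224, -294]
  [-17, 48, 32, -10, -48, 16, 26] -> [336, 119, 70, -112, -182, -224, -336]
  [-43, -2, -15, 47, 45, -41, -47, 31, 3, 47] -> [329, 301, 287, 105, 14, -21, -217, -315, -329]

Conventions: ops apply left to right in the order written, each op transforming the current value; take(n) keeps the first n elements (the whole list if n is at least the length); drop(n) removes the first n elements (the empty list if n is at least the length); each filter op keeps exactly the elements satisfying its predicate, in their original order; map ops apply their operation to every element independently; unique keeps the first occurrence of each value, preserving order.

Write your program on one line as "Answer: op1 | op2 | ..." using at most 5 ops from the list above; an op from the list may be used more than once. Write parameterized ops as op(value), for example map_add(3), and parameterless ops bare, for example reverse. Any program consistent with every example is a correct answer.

unique | sort_asc | map_mul(7) | map_neg

Check, running the answer program on each example:
  [-25, -5, 22, 47, -38, 45, 43, 12, 33] -> [-25, -5, 22, 47, -38, 45, 43, 12, 33] -> [-38, -25, -5, 12, 22, 33, 43, 45, 47] -> [-266, -175, -35, 84, 154, 231, 301, 315, 329] -> [266, 175, 35, -84, -154, -231, -301, -315, -329]
  [-46, 3, 45] -> [-46, 3, 45] -> [-46, 3, 45] -> [-322, 21, 315] -> [322, -21, -315]
  [44, 16, 49, 18, -45, -50, 37, -35] -> [44, 16, 49, 18, -45, -50, 37, -35] -> [-50, -45, -35, 16, 18, 37, 44, 49] -> [-350, -315, -245, 112, 126, 259, 308, 343] -> [350, 315, 245, -112, -126, -259, -308, -343]
  [42, 26, 32, -9, 1] -> [42, 26, 32, -9, 1] -> [-9, 1, 26, 32, 42] -> [-63, 7, 182, 224, 294] -> [63, -7, -182, -224, -294]
  [-17, 48, 32, -10, -48, 16, 26] -> [-17, 48, 32, -10, -48, 16, 26] -> [-48, -17, -10, 16, 26, 32, 48] -> [-336, -119, -70, 112, 182, 224, 336] -> [336, 119, 70, -112, -182, -224, -336]
  [-43, -2, -15, 47, 45, -41, -47, 31, 3, 47] -> [-43, -2, -15, 47, 45, -41, -47, 31, 3] -> [-47, -43, -41, -15, -2, 3, 31, 45, 47] -> [-329, -301, -287, -105, -14, 21, 217, 315, 329] -> [329, 301, 287, 105, 14, -21, -217, -315, -329]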